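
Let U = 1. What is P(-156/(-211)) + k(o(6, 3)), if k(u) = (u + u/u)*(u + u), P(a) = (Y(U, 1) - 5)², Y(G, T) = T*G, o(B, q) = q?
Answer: 40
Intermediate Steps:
Y(G, T) = G*T
P(a) = 16 (P(a) = (1*1 - 5)² = (1 - 5)² = (-4)² = 16)
k(u) = 2*u*(1 + u) (k(u) = (u + 1)*(2*u) = (1 + u)*(2*u) = 2*u*(1 + u))
P(-156/(-211)) + k(o(6, 3)) = 16 + 2*3*(1 + 3) = 16 + 2*3*4 = 16 + 24 = 40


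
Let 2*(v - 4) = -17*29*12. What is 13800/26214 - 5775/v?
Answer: 4575025/1843718 ≈ 2.4814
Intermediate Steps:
v = -2954 (v = 4 + (-17*29*12)/2 = 4 + (-493*12)/2 = 4 + (1/2)*(-5916) = 4 - 2958 = -2954)
13800/26214 - 5775/v = 13800/26214 - 5775/(-2954) = 13800*(1/26214) - 5775*(-1/2954) = 2300/4369 + 825/422 = 4575025/1843718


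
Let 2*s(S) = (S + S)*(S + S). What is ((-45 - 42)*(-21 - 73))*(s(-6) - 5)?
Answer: 547926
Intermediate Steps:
s(S) = 2*S**2 (s(S) = ((S + S)*(S + S))/2 = ((2*S)*(2*S))/2 = (4*S**2)/2 = 2*S**2)
((-45 - 42)*(-21 - 73))*(s(-6) - 5) = ((-45 - 42)*(-21 - 73))*(2*(-6)**2 - 5) = (-87*(-94))*(2*36 - 5) = 8178*(72 - 5) = 8178*67 = 547926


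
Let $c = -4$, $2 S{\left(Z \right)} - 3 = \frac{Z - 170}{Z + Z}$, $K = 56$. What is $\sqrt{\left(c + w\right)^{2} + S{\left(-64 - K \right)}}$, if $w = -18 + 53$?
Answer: $\frac{\sqrt{138687}}{12} \approx 31.034$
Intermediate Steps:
$S{\left(Z \right)} = \frac{3}{2} + \frac{-170 + Z}{4 Z}$ ($S{\left(Z \right)} = \frac{3}{2} + \frac{\left(Z - 170\right) \frac{1}{Z + Z}}{2} = \frac{3}{2} + \frac{\left(-170 + Z\right) \frac{1}{2 Z}}{2} = \frac{3}{2} + \frac{\frac{1}{2} \frac{1}{Z} \left(-170 + Z\right)}{2} = \frac{3}{2} + \frac{-170 + Z}{4 Z}$)
$w = 35$
$\sqrt{\left(c + w\right)^{2} + S{\left(-64 - K \right)}} = \sqrt{\left(-4 + 35\right)^{2} + \frac{-170 + 7 \left(-64 - 56\right)}{4 \left(-64 - 56\right)}} = \sqrt{31^{2} + \frac{-170 + 7 \left(-64 - 56\right)}{4 \left(-64 - 56\right)}} = \sqrt{961 + \frac{-170 + 7 \left(-120\right)}{4 \left(-120\right)}} = \sqrt{961 + \frac{1}{4} \left(- \frac{1}{120}\right) \left(-170 - 840\right)} = \sqrt{961 + \frac{1}{4} \left(- \frac{1}{120}\right) \left(-1010\right)} = \sqrt{961 + \frac{101}{48}} = \sqrt{\frac{46229}{48}} = \frac{\sqrt{138687}}{12}$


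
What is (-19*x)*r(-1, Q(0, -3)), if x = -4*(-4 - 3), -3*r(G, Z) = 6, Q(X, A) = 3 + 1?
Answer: 1064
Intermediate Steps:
Q(X, A) = 4
r(G, Z) = -2 (r(G, Z) = -⅓*6 = -2)
x = 28 (x = -4*(-7) = 28)
(-19*x)*r(-1, Q(0, -3)) = -19*28*(-2) = -532*(-2) = 1064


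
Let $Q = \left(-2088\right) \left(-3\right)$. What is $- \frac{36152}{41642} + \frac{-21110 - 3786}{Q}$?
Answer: $- \frac{78948460}{16302843} \approx -4.8426$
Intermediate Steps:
$Q = 6264$
$- \frac{36152}{41642} + \frac{-21110 - 3786}{Q} = - \frac{36152}{41642} + \frac{-21110 - 3786}{6264} = \left(-36152\right) \frac{1}{41642} + \left(-21110 - 3786\right) \frac{1}{6264} = - \frac{18076}{20821} - \frac{3112}{783} = - \frac{78948460}{16302843}$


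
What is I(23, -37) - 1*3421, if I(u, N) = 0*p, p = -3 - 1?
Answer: -3421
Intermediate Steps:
p = -4
I(u, N) = 0 (I(u, N) = 0*(-4) = 0)
I(23, -37) - 1*3421 = 0 - 1*3421 = 0 - 3421 = -3421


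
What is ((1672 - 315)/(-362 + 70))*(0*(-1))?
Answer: 0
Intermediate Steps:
((1672 - 315)/(-362 + 70))*(0*(-1)) = (1357/(-292))*0 = (1357*(-1/292))*0 = -1357/292*0 = 0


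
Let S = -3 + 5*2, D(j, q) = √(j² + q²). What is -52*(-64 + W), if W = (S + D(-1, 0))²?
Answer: 0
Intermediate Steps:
S = 7 (S = -3 + 10 = 7)
W = 64 (W = (7 + √((-1)² + 0²))² = (7 + √(1 + 0))² = (7 + √1)² = (7 + 1)² = 8² = 64)
-52*(-64 + W) = -52*(-64 + 64) = -52*0 = 0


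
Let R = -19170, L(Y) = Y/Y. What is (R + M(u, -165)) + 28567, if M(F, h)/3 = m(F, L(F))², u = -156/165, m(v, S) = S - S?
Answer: 9397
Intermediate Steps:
L(Y) = 1
m(v, S) = 0
u = -52/55 (u = -156*1/165 = -52/55 ≈ -0.94545)
M(F, h) = 0 (M(F, h) = 3*0² = 3*0 = 0)
(R + M(u, -165)) + 28567 = (-19170 + 0) + 28567 = -19170 + 28567 = 9397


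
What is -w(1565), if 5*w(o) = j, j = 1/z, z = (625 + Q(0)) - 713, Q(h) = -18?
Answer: 1/530 ≈ 0.0018868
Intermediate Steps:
z = -106 (z = (625 - 18) - 713 = 607 - 713 = -106)
j = -1/106 (j = 1/(-106) = -1/106 ≈ -0.0094340)
w(o) = -1/530 (w(o) = (1/5)*(-1/106) = -1/530)
-w(1565) = -1*(-1/530) = 1/530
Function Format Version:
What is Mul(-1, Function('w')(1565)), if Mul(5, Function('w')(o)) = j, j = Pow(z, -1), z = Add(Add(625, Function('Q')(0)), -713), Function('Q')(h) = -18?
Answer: Rational(1, 530) ≈ 0.0018868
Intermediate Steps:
z = -106 (z = Add(Add(625, -18), -713) = Add(607, -713) = -106)
j = Rational(-1, 106) (j = Pow(-106, -1) = Rational(-1, 106) ≈ -0.0094340)
Function('w')(o) = Rational(-1, 530) (Function('w')(o) = Mul(Rational(1, 5), Rational(-1, 106)) = Rational(-1, 530))
Mul(-1, Function('w')(1565)) = Mul(-1, Rational(-1, 530)) = Rational(1, 530)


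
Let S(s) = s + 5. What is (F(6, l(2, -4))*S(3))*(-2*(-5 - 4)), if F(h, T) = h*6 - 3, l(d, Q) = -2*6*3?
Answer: 4752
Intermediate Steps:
l(d, Q) = -36 (l(d, Q) = -12*3 = -36)
F(h, T) = -3 + 6*h (F(h, T) = 6*h - 3 = -3 + 6*h)
S(s) = 5 + s
(F(6, l(2, -4))*S(3))*(-2*(-5 - 4)) = ((-3 + 6*6)*(5 + 3))*(-2*(-5 - 4)) = ((-3 + 36)*8)*(-2*(-9)) = (33*8)*18 = 264*18 = 4752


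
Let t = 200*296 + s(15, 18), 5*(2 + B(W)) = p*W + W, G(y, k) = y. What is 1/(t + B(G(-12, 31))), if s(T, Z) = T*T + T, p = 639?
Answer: 1/57902 ≈ 1.7271e-5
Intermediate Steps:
s(T, Z) = T + T² (s(T, Z) = T² + T = T + T²)
B(W) = -2 + 128*W (B(W) = -2 + (639*W + W)/5 = -2 + (640*W)/5 = -2 + 128*W)
t = 59440 (t = 200*296 + 15*(1 + 15) = 59200 + 15*16 = 59200 + 240 = 59440)
1/(t + B(G(-12, 31))) = 1/(59440 + (-2 + 128*(-12))) = 1/(59440 + (-2 - 1536)) = 1/(59440 - 1538) = 1/57902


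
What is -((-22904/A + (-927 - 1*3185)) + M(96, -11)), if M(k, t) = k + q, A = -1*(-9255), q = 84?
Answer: 36413564/9255 ≈ 3934.5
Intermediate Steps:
A = 9255
M(k, t) = 84 + k (M(k, t) = k + 84 = 84 + k)
-((-22904/A + (-927 - 1*3185)) + M(96, -11)) = -((-22904/9255 + (-927 - 1*3185)) + (84 + 96)) = -((-22904*1/9255 + (-927 - 3185)) + 180) = -((-22904/9255 - 4112) + 180) = -(-38079464/9255 + 180) = -1*(-36413564/9255) = 36413564/9255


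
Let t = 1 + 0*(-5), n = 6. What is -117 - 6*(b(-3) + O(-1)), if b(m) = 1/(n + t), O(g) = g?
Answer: -783/7 ≈ -111.86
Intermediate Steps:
t = 1 (t = 1 + 0 = 1)
b(m) = 1/7 (b(m) = 1/(6 + 1) = 1/7)
-117 - 6*(b(-3) + O(-1)) = -117 - 6*(1/7 - 1) = -117 - 6*(-6/7) = -117 + 36/7 = -783/7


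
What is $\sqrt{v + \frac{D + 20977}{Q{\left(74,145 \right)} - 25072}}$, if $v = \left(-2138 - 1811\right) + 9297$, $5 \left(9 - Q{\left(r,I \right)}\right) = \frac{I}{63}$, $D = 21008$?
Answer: $\frac{\sqrt{13329642553498502}}{1578998} \approx 73.119$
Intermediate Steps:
$Q{\left(r,I \right)} = 9 - \frac{I}{315}$ ($Q{\left(r,I \right)} = 9 - \frac{I \frac{1}{63}}{5} = 9 - \frac{\frac{1}{63} I}{5} = 9 - \frac{I}{315}$)
$v = 5348$ ($v = \left(-2138 - 1811\right) + 9297 = -3949 + 9297 = 5348$)
$\sqrt{v + \frac{D + 20977}{Q{\left(74,145 \right)} - 25072}} = \sqrt{5348 + \frac{21008 + 20977}{\left(9 - \frac{29}{63}\right) - 25072}} = \sqrt{5348 + \frac{41985}{\left(9 - \frac{29}{63}\right) - 25072}} = \sqrt{5348 + \frac{41985}{\frac{538}{63} - 25072}} = \sqrt{5348 + \frac{41985}{- \frac{1578998}{63}}} = \sqrt{5348 + 41985 \left(- \frac{63}{1578998}\right)} = \sqrt{5348 - \frac{2645055}{1578998}} = \sqrt{\frac{8441836249}{1578998}} = \frac{\sqrt{13329642553498502}}{1578998}$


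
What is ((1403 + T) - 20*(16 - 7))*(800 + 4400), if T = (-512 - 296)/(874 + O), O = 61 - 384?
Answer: 3499938000/551 ≈ 6.3520e+6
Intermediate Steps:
O = -323
T = -808/551 (T = (-512 - 296)/(874 - 323) = -808/551 ≈ -1.4664)
((1403 + T) - 20*(16 - 7))*(800 + 4400) = ((1403 - 808/551) - 20*(16 - 7))*(800 + 4400) = (772245/551 - 20*9)*5200 = (772245/551 - 180)*5200 = (673065/551)*5200 = 3499938000/551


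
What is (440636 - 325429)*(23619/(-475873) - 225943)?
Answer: -12387079319419606/475873 ≈ -2.6030e+10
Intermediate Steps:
(440636 - 325429)*(23619/(-475873) - 225943) = 115207*(23619*(-1/475873) - 225943) = 115207*(-23619/475873 - 225943) = 115207*(-107520196858/475873) = -12387079319419606/475873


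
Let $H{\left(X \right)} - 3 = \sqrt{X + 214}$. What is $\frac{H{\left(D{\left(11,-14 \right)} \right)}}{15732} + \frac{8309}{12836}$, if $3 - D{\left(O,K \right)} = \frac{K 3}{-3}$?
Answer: $\frac{2724077}{4206999} + \frac{\sqrt{203}}{15732} \approx 0.64842$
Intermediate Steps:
$D{\left(O,K \right)} = 3 + K$ ($D{\left(O,K \right)} = 3 - \frac{K 3}{-3} = 3 - 3 K \left(- \frac{1}{3}\right) = 3 - - K = 3 + K$)
$H{\left(X \right)} = 3 + \sqrt{214 + X}$ ($H{\left(X \right)} = 3 + \sqrt{X + 214} = 3 + \sqrt{214 + X}$)
$\frac{H{\left(D{\left(11,-14 \right)} \right)}}{15732} + \frac{8309}{12836} = \frac{3 + \sqrt{214 + \left(3 - 14\right)}}{15732} + \frac{8309}{12836} = \left(3 + \sqrt{214 - 11}\right) \frac{1}{15732} + 8309 \cdot \frac{1}{12836} = \left(3 + \sqrt{203}\right) \frac{1}{15732} + \frac{8309}{12836} = \left(\frac{1}{5244} + \frac{\sqrt{203}}{15732}\right) + \frac{8309}{12836} = \frac{2724077}{4206999} + \frac{\sqrt{203}}{15732}$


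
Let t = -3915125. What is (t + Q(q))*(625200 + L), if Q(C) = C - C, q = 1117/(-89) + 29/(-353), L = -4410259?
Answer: 14818979117375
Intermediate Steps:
q = -396882/31417 (q = 1117*(-1/89) + 29*(-1/353) = -1117/89 - 29/353 = -396882/31417 ≈ -12.633)
Q(C) = 0
(t + Q(q))*(625200 + L) = (-3915125 + 0)*(625200 - 4410259) = -3915125*(-3785059) = 14818979117375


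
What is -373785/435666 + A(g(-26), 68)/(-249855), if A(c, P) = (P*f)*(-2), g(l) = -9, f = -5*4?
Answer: -6305137513/7256888562 ≈ -0.86885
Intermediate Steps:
f = -20
A(c, P) = 40*P (A(c, P) = (P*(-20))*(-2) = -20*P*(-2) = 40*P)
-373785/435666 + A(g(-26), 68)/(-249855) = -373785/435666 + (40*68)/(-249855) = -373785*1/435666 + 2720*(-1/249855) = -124595/145222 - 544/49971 = -6305137513/7256888562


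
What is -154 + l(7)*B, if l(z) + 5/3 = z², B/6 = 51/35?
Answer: 9094/35 ≈ 259.83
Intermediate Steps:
B = 306/35 (B = 6*(51/35) = 306/35 ≈ 8.7429)
l(z) = -5/3 + z²
-154 + l(7)*B = -154 + (-5/3 + 7²)*(306/35) = -154 + (-5/3 + 49)*(306/35) = -154 + (142/3)*(306/35) = -154 + 14484/35 = 9094/35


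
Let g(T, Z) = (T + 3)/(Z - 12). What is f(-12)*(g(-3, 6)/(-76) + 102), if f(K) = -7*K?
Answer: 8568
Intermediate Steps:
g(T, Z) = (3 + T)/(-12 + Z)
f(-12)*(g(-3, 6)/(-76) + 102) = (-7*(-12))*(((3 - 3)/(-12 + 6))/(-76) + 102) = 84*((0/(-6))*(-1/76) + 102) = 84*(-⅙*0*(-1/76) + 102) = 84*(0*(-1/76) + 102) = 84*(0 + 102) = 84*102 = 8568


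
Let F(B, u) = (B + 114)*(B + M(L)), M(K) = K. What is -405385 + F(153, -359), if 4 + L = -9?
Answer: -368005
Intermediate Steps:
L = -13 (L = -4 - 9 = -13)
F(B, u) = (-13 + B)*(114 + B) (F(B, u) = (B + 114)*(B - 13) = (114 + B)*(-13 + B) = (-13 + B)*(114 + B))
-405385 + F(153, -359) = -405385 + (-1482 + 153² + 101*153) = -405385 + (-1482 + 23409 + 15453) = -405385 + 37380 = -368005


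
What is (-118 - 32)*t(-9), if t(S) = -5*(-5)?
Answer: -3750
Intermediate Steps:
t(S) = 25
(-118 - 32)*t(-9) = (-118 - 32)*25 = -150*25 = -3750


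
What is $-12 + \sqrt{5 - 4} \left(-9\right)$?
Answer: $-21$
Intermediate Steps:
$-12 + \sqrt{5 - 4} \left(-9\right) = -12 + \sqrt{1} \left(-9\right) = -12 + 1 \left(-9\right) = -12 - 9 = -21$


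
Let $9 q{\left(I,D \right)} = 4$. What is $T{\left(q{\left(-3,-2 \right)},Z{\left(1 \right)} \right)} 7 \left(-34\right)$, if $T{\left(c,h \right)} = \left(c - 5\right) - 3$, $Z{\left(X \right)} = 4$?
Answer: $\frac{16184}{9} \approx 1798.2$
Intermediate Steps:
$q{\left(I,D \right)} = \frac{4}{9}$ ($q{\left(I,D \right)} = \frac{1}{9} \cdot 4 = \frac{4}{9}$)
$T{\left(c,h \right)} = -8 + c$ ($T{\left(c,h \right)} = \left(-5 + c\right) - 3 = -8 + c$)
$T{\left(q{\left(-3,-2 \right)},Z{\left(1 \right)} \right)} 7 \left(-34\right) = \left(-8 + \frac{4}{9}\right) 7 \left(-34\right) = \left(- \frac{68}{9}\right) 7 \left(-34\right) = \left(- \frac{476}{9}\right) \left(-34\right) = \frac{16184}{9}$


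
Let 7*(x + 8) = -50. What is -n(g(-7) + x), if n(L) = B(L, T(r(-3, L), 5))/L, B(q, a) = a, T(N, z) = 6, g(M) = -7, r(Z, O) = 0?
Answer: 42/155 ≈ 0.27097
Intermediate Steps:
x = -106/7 (x = -8 + (⅐)*(-50) = -8 - 50/7 = -106/7 ≈ -15.143)
n(L) = 6/L
-n(g(-7) + x) = -6/(-7 - 106/7) = -6/(-155/7) = -6*(-7)/155 = -1*(-42/155) = 42/155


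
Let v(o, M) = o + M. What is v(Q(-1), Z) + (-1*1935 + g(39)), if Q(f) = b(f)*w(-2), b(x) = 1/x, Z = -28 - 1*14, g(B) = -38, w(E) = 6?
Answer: -2021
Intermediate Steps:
Z = -42 (Z = -28 - 14 = -42)
Q(f) = 6/f
v(o, M) = M + o
v(Q(-1), Z) + (-1*1935 + g(39)) = (-42 + 6/(-1)) + (-1*1935 - 38) = (-42 + 6*(-1)) + (-1935 - 38) = (-42 - 6) - 1973 = -48 - 1973 = -2021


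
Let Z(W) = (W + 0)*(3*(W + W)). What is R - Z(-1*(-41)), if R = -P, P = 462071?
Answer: -472157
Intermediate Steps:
R = -462071 (R = -1*462071 = -462071)
Z(W) = 6*W**2 (Z(W) = W*(3*(2*W)) = W*(6*W) = 6*W**2)
R - Z(-1*(-41)) = -462071 - 6*(-1*(-41))**2 = -462071 - 6*41**2 = -462071 - 6*1681 = -462071 - 1*10086 = -462071 - 10086 = -472157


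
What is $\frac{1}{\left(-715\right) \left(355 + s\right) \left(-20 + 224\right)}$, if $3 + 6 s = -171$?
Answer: $- \frac{1}{47550360} \approx -2.103 \cdot 10^{-8}$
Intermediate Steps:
$s = -29$ ($s = - \frac{1}{2} + \frac{1}{6} \left(-171\right) = - \frac{1}{2} - \frac{57}{2} = -29$)
$\frac{1}{\left(-715\right) \left(355 + s\right) \left(-20 + 224\right)} = \frac{1}{\left(-715\right) \left(355 - 29\right) \left(-20 + 224\right)} = - \frac{1}{715 \cdot 326 \cdot 204} = - \frac{1}{715 \cdot 66504} = \left(- \frac{1}{715}\right) \frac{1}{66504} = - \frac{1}{47550360}$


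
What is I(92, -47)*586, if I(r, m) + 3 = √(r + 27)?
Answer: -1758 + 586*√119 ≈ 4634.5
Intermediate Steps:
I(r, m) = -3 + √(27 + r) (I(r, m) = -3 + √(r + 27) = -3 + √(27 + r))
I(92, -47)*586 = (-3 + √(27 + 92))*586 = (-3 + √119)*586 = -1758 + 586*√119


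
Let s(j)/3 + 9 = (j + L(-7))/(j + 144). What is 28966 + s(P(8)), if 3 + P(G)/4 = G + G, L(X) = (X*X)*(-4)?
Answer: 1417903/49 ≈ 28937.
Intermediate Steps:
L(X) = -4*X² (L(X) = X²*(-4) = -4*X²)
P(G) = -12 + 8*G (P(G) = -12 + 4*(G + G) = -12 + 4*(2*G) = -12 + 8*G)
s(j) = -27 + 3*(-196 + j)/(144 + j) (s(j) = -27 + 3*((j - 4*(-7)²)/(j + 144)) = -27 + 3*((j - 4*49)/(144 + j)) = -27 + 3*((j - 196)/(144 + j)) = -27 + 3*((-196 + j)/(144 + j)) = -27 + 3*(-196 + j)/(144 + j))
28966 + s(P(8)) = 28966 + 12*(-373 - 2*(-12 + 8*8))/(144 + (-12 + 8*8)) = 28966 + 12*(-373 - 2*(-12 + 64))/(144 + (-12 + 64)) = 28966 + 12*(-373 - 2*52)/(144 + 52) = 28966 + 12*(-373 - 104)/196 = 28966 + 12*(1/196)*(-477) = 28966 - 1431/49 = 1417903/49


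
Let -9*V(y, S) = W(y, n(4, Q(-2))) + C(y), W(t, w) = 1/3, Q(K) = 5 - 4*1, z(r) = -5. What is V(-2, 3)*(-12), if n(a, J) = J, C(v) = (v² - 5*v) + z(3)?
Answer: 112/9 ≈ 12.444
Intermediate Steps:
C(v) = -5 + v² - 5*v (C(v) = (v² - 5*v) - 5 = -5 + v² - 5*v)
Q(K) = 1 (Q(K) = 5 - 4 = 1)
W(t, w) = ⅓
V(y, S) = 14/27 - y²/9 + 5*y/9 (V(y, S) = -(⅓ + (-5 + y² - 5*y))/9 = -(-14/3 + y² - 5*y)/9 = 14/27 - y²/9 + 5*y/9)
V(-2, 3)*(-12) = (14/27 - ⅑*(-2)² + (5/9)*(-2))*(-12) = (14/27 - ⅑*4 - 10/9)*(-12) = (14/27 - 4/9 - 10/9)*(-12) = -28/27*(-12) = 112/9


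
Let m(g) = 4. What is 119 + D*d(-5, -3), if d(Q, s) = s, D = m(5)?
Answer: 107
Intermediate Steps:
D = 4
119 + D*d(-5, -3) = 119 + 4*(-3) = 119 - 12 = 107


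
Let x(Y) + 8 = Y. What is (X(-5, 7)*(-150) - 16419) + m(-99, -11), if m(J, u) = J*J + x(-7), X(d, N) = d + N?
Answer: -6933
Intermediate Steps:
X(d, N) = N + d
x(Y) = -8 + Y
m(J, u) = -15 + J² (m(J, u) = J*J + (-8 - 7) = J² - 15 = -15 + J²)
(X(-5, 7)*(-150) - 16419) + m(-99, -11) = ((7 - 5)*(-150) - 16419) + (-15 + (-99)²) = (2*(-150) - 16419) + (-15 + 9801) = (-300 - 16419) + 9786 = -16719 + 9786 = -6933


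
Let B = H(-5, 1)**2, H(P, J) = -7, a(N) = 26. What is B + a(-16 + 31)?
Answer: 75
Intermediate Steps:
B = 49 (B = (-7)**2 = 49)
B + a(-16 + 31) = 49 + 26 = 75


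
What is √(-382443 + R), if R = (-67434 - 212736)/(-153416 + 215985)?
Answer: I*√1497235890392853/62569 ≈ 618.42*I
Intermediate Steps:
R = -280170/62569 ≈ -4.4778
√(-382443 + R) = √(-382443 - 280170/62569) = √(-23929356237/62569) = I*√1497235890392853/62569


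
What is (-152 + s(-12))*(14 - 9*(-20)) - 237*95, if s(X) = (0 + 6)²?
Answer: -45019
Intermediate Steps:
s(X) = 36 (s(X) = 6² = 36)
(-152 + s(-12))*(14 - 9*(-20)) - 237*95 = (-152 + 36)*(14 - 9*(-20)) - 237*95 = -116*(14 + 180) - 22515 = -116*194 - 22515 = -22504 - 22515 = -45019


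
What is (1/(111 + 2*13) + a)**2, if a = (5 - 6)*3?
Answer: 168100/18769 ≈ 8.9563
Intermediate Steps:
a = -3 (a = -1*3 = -3)
(1/(111 + 2*13) + a)**2 = (1/(111 + 2*13) - 3)**2 = (1/(111 + 26) - 3)**2 = (1/137 - 3)**2 = (-410/137)**2 = 168100/18769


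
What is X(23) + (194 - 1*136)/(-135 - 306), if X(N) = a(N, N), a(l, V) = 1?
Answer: 383/441 ≈ 0.86848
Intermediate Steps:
X(N) = 1
X(23) + (194 - 1*136)/(-135 - 306) = 1 + (194 - 1*136)/(-135 - 306) = 1 + (194 - 136)/(-441) = 1 - 1/441*58 = 1 - 58/441 = 383/441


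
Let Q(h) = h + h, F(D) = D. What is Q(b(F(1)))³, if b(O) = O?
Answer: 8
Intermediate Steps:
Q(h) = 2*h
Q(b(F(1)))³ = (2*1)³ = 2³ = 8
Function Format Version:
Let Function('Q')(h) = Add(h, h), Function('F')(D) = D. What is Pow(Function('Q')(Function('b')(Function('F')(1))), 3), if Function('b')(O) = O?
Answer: 8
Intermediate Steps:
Function('Q')(h) = Mul(2, h)
Pow(Function('Q')(Function('b')(Function('F')(1))), 3) = Pow(Mul(2, 1), 3) = Pow(2, 3) = 8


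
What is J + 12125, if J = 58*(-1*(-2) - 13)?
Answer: 11487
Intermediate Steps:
J = -638 (J = 58*(2 - 13) = 58*(-11) = -638)
J + 12125 = -638 + 12125 = 11487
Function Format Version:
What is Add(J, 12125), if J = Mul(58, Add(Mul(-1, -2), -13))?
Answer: 11487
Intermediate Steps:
J = -638 (J = Mul(58, Add(2, -13)) = Mul(58, -11) = -638)
Add(J, 12125) = Add(-638, 12125) = 11487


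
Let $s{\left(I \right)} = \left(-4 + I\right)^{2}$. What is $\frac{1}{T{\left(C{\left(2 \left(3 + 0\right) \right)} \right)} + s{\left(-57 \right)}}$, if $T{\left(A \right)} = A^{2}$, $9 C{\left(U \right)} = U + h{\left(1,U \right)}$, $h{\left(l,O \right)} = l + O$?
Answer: $\frac{81}{301570} \approx 0.00026859$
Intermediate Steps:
$h{\left(l,O \right)} = O + l$
$C{\left(U \right)} = \frac{1}{9} + \frac{2 U}{9}$ ($C{\left(U \right)} = \frac{U + \left(U + 1\right)}{9} = \frac{U + \left(1 + U\right)}{9} = \frac{1 + 2 U}{9} = \frac{1}{9} + \frac{2 U}{9}$)
$\frac{1}{T{\left(C{\left(2 \left(3 + 0\right) \right)} \right)} + s{\left(-57 \right)}} = \frac{1}{\left(\frac{1}{9} + \frac{2 \cdot 2 \left(3 + 0\right)}{9}\right)^{2} + \left(-4 - 57\right)^{2}} = \frac{1}{\left(\frac{1}{9} + \frac{2 \cdot 2 \cdot 3}{9}\right)^{2} + \left(-61\right)^{2}} = \frac{1}{\left(\frac{1}{9} + \frac{2}{9} \cdot 6\right)^{2} + 3721} = \frac{1}{\left(\frac{1}{9} + \frac{4}{3}\right)^{2} + 3721} = \frac{1}{\left(\frac{13}{9}\right)^{2} + 3721} = \frac{1}{\frac{169}{81} + 3721} = \frac{1}{\frac{301570}{81}} = \frac{81}{301570}$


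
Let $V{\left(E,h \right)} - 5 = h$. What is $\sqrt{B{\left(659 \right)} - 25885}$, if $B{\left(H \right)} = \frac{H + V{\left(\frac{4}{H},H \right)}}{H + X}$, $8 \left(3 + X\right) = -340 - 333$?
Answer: $\frac{i \sqrt{2407736917}}{305} \approx 160.88 i$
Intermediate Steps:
$V{\left(E,h \right)} = 5 + h$
$X = - \frac{697}{8}$ ($X = -3 + \frac{-340 - 333}{8} = -3 + \frac{1}{8} \left(-673\right) = -3 - \frac{673}{8} = - \frac{697}{8} \approx -87.125$)
$B{\left(H \right)} = \frac{5 + 2 H}{- \frac{697}{8} + H}$ ($B{\left(H \right)} = \frac{H + \left(5 + H\right)}{H - \frac{697}{8}} = \frac{5 + 2 H}{- \frac{697}{8} + H}$)
$\sqrt{B{\left(659 \right)} - 25885} = \sqrt{\frac{8 \left(5 + 2 \cdot 659\right)}{-697 + 8 \cdot 659} - 25885} = \sqrt{\frac{8 \left(5 + 1318\right)}{-697 + 5272} - 25885} = \sqrt{8 \cdot \frac{1}{4575} \cdot 1323 - 25885} = \sqrt{\frac{3528}{1525} - 25885} = \sqrt{- \frac{39471097}{1525}} = \frac{i \sqrt{2407736917}}{305}$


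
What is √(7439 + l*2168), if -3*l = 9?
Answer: √935 ≈ 30.578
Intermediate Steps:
l = -3 (l = -⅓*9 = -3)
√(7439 + l*2168) = √(7439 - 3*2168) = √(7439 - 6504) = √935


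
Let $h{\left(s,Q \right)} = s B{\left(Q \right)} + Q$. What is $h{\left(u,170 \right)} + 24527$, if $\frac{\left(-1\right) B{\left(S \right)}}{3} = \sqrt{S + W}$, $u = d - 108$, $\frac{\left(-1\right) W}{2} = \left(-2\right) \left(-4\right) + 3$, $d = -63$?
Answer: $24697 + 1026 \sqrt{37} \approx 30938.0$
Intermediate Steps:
$W = -22$ ($W = - 2 \left(\left(-2\right) \left(-4\right) + 3\right) = - 2 \left(8 + 3\right) = \left(-2\right) 11 = -22$)
$u = -171$ ($u = -63 - 108 = -171$)
$B{\left(S \right)} = - 3 \sqrt{-22 + S}$ ($B{\left(S \right)} = - 3 \sqrt{S - 22} = - 3 \sqrt{-22 + S}$)
$h{\left(s,Q \right)} = Q - 3 s \sqrt{-22 + Q}$ ($h{\left(s,Q \right)} = s \left(- 3 \sqrt{-22 + Q}\right) + Q = - 3 s \sqrt{-22 + Q} + Q = Q - 3 s \sqrt{-22 + Q}$)
$h{\left(u,170 \right)} + 24527 = \left(170 - - 513 \sqrt{-22 + 170}\right) + 24527 = \left(170 - - 513 \sqrt{148}\right) + 24527 = \left(170 - - 513 \cdot 2 \sqrt{37}\right) + 24527 = \left(170 + 1026 \sqrt{37}\right) + 24527 = 24697 + 1026 \sqrt{37}$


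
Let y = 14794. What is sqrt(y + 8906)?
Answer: 10*sqrt(237) ≈ 153.95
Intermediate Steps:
sqrt(y + 8906) = sqrt(14794 + 8906) = sqrt(23700) = 10*sqrt(237)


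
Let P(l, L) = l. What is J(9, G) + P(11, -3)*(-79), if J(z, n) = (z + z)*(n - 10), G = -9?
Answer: -1211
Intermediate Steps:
J(z, n) = 2*z*(-10 + n) (J(z, n) = (2*z)*(-10 + n) = 2*z*(-10 + n))
J(9, G) + P(11, -3)*(-79) = 2*9*(-10 - 9) + 11*(-79) = 2*9*(-19) - 869 = -342 - 869 = -1211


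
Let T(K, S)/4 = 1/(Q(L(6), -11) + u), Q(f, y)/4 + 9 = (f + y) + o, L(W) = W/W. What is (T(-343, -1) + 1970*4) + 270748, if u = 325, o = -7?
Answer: 61576792/221 ≈ 2.7863e+5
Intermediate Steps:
L(W) = 1
Q(f, y) = -64 + 4*f + 4*y (Q(f, y) = -36 + 4*((f + y) - 7) = -36 + 4*(-7 + f + y) = -36 + (-28 + 4*f + 4*y) = -64 + 4*f + 4*y)
T(K, S) = 4/221 (T(K, S) = 4/((-64 + 4*1 + 4*(-11)) + 325) = 4/((-64 + 4 - 44) + 325) = 4/(-104 + 325) = 4/221)
(T(-343, -1) + 1970*4) + 270748 = (4/221 + 1970*4) + 270748 = (4/221 + 7880) + 270748 = 1741484/221 + 270748 = 61576792/221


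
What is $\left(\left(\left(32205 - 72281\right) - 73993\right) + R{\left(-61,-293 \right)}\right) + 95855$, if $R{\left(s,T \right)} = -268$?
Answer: $-18482$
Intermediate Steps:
$\left(\left(\left(32205 - 72281\right) - 73993\right) + R{\left(-61,-293 \right)}\right) + 95855 = \left(\left(\left(32205 - 72281\right) - 73993\right) - 268\right) + 95855 = \left(\left(-40076 - 73993\right) - 268\right) + 95855 = \left(-114069 - 268\right) + 95855 = -114337 + 95855 = -18482$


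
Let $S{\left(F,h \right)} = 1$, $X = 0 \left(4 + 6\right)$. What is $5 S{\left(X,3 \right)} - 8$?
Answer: $-3$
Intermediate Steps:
$X = 0$ ($X = 0 \cdot 10 = 0$)
$5 S{\left(X,3 \right)} - 8 = 5 \cdot 1 - 8 = 5 - 8 = -3$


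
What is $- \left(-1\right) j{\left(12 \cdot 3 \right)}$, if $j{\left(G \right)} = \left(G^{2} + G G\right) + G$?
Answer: $2628$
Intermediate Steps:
$j{\left(G \right)} = G + 2 G^{2}$ ($j{\left(G \right)} = \left(G^{2} + G^{2}\right) + G = 2 G^{2} + G = G + 2 G^{2}$)
$- \left(-1\right) j{\left(12 \cdot 3 \right)} = - \left(-1\right) 12 \cdot 3 \left(1 + 2 \cdot 12 \cdot 3\right) = - \left(-1\right) 36 \left(1 + 2 \cdot 36\right) = - \left(-1\right) 36 \left(1 + 72\right) = - \left(-1\right) 36 \cdot 73 = - \left(-1\right) 2628 = \left(-1\right) \left(-2628\right) = 2628$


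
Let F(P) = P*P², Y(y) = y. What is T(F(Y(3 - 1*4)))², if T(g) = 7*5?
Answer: 1225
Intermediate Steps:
F(P) = P³
T(g) = 35
T(F(Y(3 - 1*4)))² = 35² = 1225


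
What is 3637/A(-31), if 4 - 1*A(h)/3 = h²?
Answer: -3637/2871 ≈ -1.2668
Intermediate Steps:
A(h) = 12 - 3*h²
3637/A(-31) = 3637/(12 - 3*(-31)²) = 3637/(12 - 3*961) = 3637/(12 - 2883) = 3637/(-2871) = 3637*(-1/2871) = -3637/2871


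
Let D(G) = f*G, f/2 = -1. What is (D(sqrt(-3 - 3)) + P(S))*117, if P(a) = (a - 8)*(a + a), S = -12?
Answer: 56160 - 234*I*sqrt(6) ≈ 56160.0 - 573.18*I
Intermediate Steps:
f = -2 (f = 2*(-1) = -2)
D(G) = -2*G
P(a) = 2*a*(-8 + a) (P(a) = (-8 + a)*(2*a) = 2*a*(-8 + a))
(D(sqrt(-3 - 3)) + P(S))*117 = (-2*sqrt(-3 - 3) + 2*(-12)*(-8 - 12))*117 = (-2*I*sqrt(6) + 2*(-12)*(-20))*117 = (-2*I*sqrt(6) + 480)*117 = (480 - 2*I*sqrt(6))*117 = 56160 - 234*I*sqrt(6)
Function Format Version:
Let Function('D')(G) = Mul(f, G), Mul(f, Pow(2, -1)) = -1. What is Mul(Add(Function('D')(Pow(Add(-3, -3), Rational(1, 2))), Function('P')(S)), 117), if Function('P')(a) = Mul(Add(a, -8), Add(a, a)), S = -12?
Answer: Add(56160, Mul(-234, I, Pow(6, Rational(1, 2)))) ≈ Add(56160., Mul(-573.18, I))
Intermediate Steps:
f = -2 (f = Mul(2, -1) = -2)
Function('D')(G) = Mul(-2, G)
Function('P')(a) = Mul(2, a, Add(-8, a)) (Function('P')(a) = Mul(Add(-8, a), Mul(2, a)) = Mul(2, a, Add(-8, a)))
Mul(Add(Function('D')(Pow(Add(-3, -3), Rational(1, 2))), Function('P')(S)), 117) = Mul(Add(Mul(-2, Pow(Add(-3, -3), Rational(1, 2))), Mul(2, -12, Add(-8, -12))), 117) = Mul(Add(Mul(-2, Pow(-6, Rational(1, 2))), Mul(2, -12, -20)), 117) = Mul(Add(Mul(-2, Mul(I, Pow(6, Rational(1, 2)))), 480), 117) = Mul(Add(Mul(-2, I, Pow(6, Rational(1, 2))), 480), 117) = Mul(Add(480, Mul(-2, I, Pow(6, Rational(1, 2)))), 117) = Add(56160, Mul(-234, I, Pow(6, Rational(1, 2))))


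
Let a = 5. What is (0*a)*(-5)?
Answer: 0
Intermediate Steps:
(0*a)*(-5) = (0*5)*(-5) = 0*(-5) = 0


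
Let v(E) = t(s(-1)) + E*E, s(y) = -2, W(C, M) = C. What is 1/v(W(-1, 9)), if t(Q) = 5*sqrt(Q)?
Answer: 1/51 - 5*I*sqrt(2)/51 ≈ 0.019608 - 0.13865*I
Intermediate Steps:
v(E) = E**2 + 5*I*sqrt(2) (v(E) = 5*sqrt(-2) + E*E = 5*(I*sqrt(2)) + E**2 = 5*I*sqrt(2) + E**2 = E**2 + 5*I*sqrt(2))
1/v(W(-1, 9)) = 1/((-1)**2 + 5*I*sqrt(2)) = 1/(1 + 5*I*sqrt(2))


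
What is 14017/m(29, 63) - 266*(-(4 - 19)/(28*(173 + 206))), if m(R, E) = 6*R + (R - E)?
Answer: 5292493/53060 ≈ 99.745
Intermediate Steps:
m(R, E) = -E + 7*R
14017/m(29, 63) - 266*(-(4 - 19)/(28*(173 + 206))) = 14017/(-1*63 + 7*29) - 266*(-(4 - 19)/(28*(173 + 206))) = 14017/(-63 + 203) - 266/((379/(-15))*(-28)) = 14017/140 - 266/((379*(-1/15))*(-28)) = 14017*(1/140) - 266/((-379/15*(-28))) = 14017/140 - 266/10612/15 = 14017/140 - 266*15/10612 = 14017/140 - 285/758 = 5292493/53060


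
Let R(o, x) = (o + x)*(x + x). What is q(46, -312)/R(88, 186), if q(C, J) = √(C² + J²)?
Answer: √24865/50964 ≈ 0.0030941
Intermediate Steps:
R(o, x) = 2*x*(o + x) (R(o, x) = (o + x)*(2*x) = 2*x*(o + x))
q(46, -312)/R(88, 186) = √(46² + (-312)²)/((2*186*(88 + 186))) = √(2116 + 97344)/((2*186*274)) = √99460/101928 = (2*√24865)*(1/101928) = √24865/50964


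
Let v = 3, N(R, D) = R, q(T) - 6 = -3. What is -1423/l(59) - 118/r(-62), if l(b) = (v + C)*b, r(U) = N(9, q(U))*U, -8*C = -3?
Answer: -342461/49383 ≈ -6.9348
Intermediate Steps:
C = 3/8 (C = -1/8*(-3) = 3/8 ≈ 0.37500)
q(T) = 3 (q(T) = 6 - 3 = 3)
r(U) = 9*U
l(b) = 27*b/8 (l(b) = (3 + 3/8)*b = 27*b/8)
-1423/l(59) - 118/r(-62) = -1423/((27/8)*59) - 118/(9*(-62)) = -1423/1593/8 - 118/(-558) = -1423*8/1593 - 118*(-1/558) = -11384/1593 + 59/279 = -342461/49383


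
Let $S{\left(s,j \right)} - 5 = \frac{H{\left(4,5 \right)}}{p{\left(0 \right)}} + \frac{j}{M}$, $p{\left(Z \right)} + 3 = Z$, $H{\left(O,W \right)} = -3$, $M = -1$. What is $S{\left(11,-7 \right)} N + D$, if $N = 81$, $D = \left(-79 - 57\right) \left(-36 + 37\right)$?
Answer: $917$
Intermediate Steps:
$D = -136$ ($D = \left(-136\right) 1 = -136$)
$p{\left(Z \right)} = -3 + Z$
$S{\left(s,j \right)} = 6 - j$ ($S{\left(s,j \right)} = 5 + \left(- \frac{3}{-3 + 0} + \frac{j}{-1}\right) = 5 + \left(- \frac{3}{-3} + j \left(-1\right)\right) = 5 - \left(-1 + j\right) = 6 - j$)
$S{\left(11,-7 \right)} N + D = \left(6 - -7\right) 81 - 136 = \left(6 + 7\right) 81 - 136 = 13 \cdot 81 - 136 = 1053 - 136 = 917$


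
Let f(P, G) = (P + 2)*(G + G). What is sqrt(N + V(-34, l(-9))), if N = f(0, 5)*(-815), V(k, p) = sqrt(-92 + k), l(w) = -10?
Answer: sqrt(-16300 + 3*I*sqrt(14)) ≈ 0.044 + 127.67*I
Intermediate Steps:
f(P, G) = 2*G*(2 + P) (f(P, G) = (2 + P)*(2*G) = 2*G*(2 + P))
N = -16300 (N = (2*5*(2 + 0))*(-815) = (2*5*2)*(-815) = 20*(-815) = -16300)
sqrt(N + V(-34, l(-9))) = sqrt(-16300 + sqrt(-92 - 34)) = sqrt(-16300 + sqrt(-126)) = sqrt(-16300 + 3*I*sqrt(14))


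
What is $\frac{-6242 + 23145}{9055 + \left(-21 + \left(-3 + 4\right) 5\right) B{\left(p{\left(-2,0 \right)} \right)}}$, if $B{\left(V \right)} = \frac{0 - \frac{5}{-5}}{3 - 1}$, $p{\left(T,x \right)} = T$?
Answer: $\frac{16903}{9047} \approx 1.8684$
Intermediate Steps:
$B{\left(V \right)} = \frac{1}{2}$ ($B{\left(V \right)} = \frac{0 - -1}{2} = \left(0 + 1\right) \frac{1}{2} = 1 \cdot \frac{1}{2} = \frac{1}{2}$)
$\frac{-6242 + 23145}{9055 + \left(-21 + \left(-3 + 4\right) 5\right) B{\left(p{\left(-2,0 \right)} \right)}} = \frac{-6242 + 23145}{9055 + \left(-21 + \left(-3 + 4\right) 5\right) \frac{1}{2}} = \frac{16903}{9055 + \left(-21 + 1 \cdot 5\right) \frac{1}{2}} = \frac{16903}{9055 + \left(-21 + 5\right) \frac{1}{2}} = \frac{16903}{9055 - 8} = \frac{16903}{9047}$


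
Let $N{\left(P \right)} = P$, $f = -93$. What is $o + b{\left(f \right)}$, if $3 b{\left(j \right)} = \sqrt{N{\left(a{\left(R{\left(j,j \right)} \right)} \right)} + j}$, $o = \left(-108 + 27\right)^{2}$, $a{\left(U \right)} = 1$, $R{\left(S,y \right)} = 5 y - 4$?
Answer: $6561 + \frac{2 i \sqrt{23}}{3} \approx 6561.0 + 3.1972 i$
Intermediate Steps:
$R{\left(S,y \right)} = -4 + 5 y$
$o = 6561$ ($o = \left(-81\right)^{2} = 6561$)
$b{\left(j \right)} = \frac{\sqrt{1 + j}}{3}$
$o + b{\left(f \right)} = 6561 + \frac{\sqrt{1 - 93}}{3} = 6561 + \frac{\sqrt{-92}}{3} = 6561 + \frac{2 i \sqrt{23}}{3}$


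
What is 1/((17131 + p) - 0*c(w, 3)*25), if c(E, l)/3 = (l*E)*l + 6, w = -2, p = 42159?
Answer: 1/59290 ≈ 1.6866e-5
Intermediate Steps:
c(E, l) = 18 + 3*E*l² (c(E, l) = 3*((l*E)*l + 6) = 3*((E*l)*l + 6) = 3*(E*l² + 6) = 3*(6 + E*l²) = 18 + 3*E*l²)
1/((17131 + p) - 0*c(w, 3)*25) = 1/((17131 + 42159) - 0*(18 + 3*(-2)*3²)*25) = 1/(59290 - 0*(18 + 3*(-2)*9)*25) = 1/(59290 - 0*(18 - 54)*25) = 1/(59290 - 0*(-36)*25) = 1/(59290 - 8*0*25) = 1/(59290 + 0*25) = 1/(59290 + 0) = 1/59290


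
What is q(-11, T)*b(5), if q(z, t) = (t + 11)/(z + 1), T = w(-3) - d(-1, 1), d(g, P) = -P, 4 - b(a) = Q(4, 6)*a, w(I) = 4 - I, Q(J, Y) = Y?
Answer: 247/5 ≈ 49.400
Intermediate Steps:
b(a) = 4 - 6*a
T = 8 (T = (4 - 1*(-3)) - (-1) = (4 + 3) - 1*(-1) = 7 + 1 = 8)
q(z, t) = (11 + t)/(1 + z)
q(-11, T)*b(5) = ((11 + 8)/(1 - 11))*(4 - 6*5) = (19/(-10))*(4 - 30) = -1/10*19*(-26) = -19/10*(-26) = 247/5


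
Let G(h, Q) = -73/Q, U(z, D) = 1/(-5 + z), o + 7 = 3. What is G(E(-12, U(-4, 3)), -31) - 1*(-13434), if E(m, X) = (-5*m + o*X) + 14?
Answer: 416527/31 ≈ 13436.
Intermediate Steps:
o = -4 (o = -7 + 3 = -4)
E(m, X) = 14 - 5*m - 4*X (E(m, X) = (-5*m - 4*X) + 14 = 14 - 5*m - 4*X)
G(E(-12, U(-4, 3)), -31) - 1*(-13434) = -73/(-31) - 1*(-13434) = -73*(-1/31) + 13434 = 73/31 + 13434 = 416527/31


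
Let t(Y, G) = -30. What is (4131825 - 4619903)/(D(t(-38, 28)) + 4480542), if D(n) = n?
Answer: -244039/2240256 ≈ -0.10893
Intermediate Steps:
(4131825 - 4619903)/(D(t(-38, 28)) + 4480542) = (4131825 - 4619903)/(-30 + 4480542) = -488078/4480512 = -488078*1/4480512 = -244039/2240256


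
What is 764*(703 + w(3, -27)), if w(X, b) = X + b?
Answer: 518756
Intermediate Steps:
764*(703 + w(3, -27)) = 764*(703 + (3 - 27)) = 764*(703 - 24) = 764*679 = 518756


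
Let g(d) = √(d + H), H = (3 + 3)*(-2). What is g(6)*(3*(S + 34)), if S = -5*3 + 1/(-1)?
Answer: 54*I*√6 ≈ 132.27*I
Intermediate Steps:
S = -16 (S = -15 - 1 = -16)
H = -12 (H = 6*(-2) = -12)
g(d) = √(-12 + d) (g(d) = √(d - 12) = √(-12 + d))
g(6)*(3*(S + 34)) = √(-12 + 6)*(3*(-16 + 34)) = √(-6)*(3*18) = (I*√6)*54 = 54*I*√6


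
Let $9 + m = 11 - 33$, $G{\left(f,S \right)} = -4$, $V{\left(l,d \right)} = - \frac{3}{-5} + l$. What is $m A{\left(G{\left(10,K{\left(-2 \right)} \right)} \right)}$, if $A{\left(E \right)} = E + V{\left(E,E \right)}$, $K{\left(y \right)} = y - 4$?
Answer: $\frac{1147}{5} \approx 229.4$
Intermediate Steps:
$V{\left(l,d \right)} = \frac{3}{5} + l$ ($V{\left(l,d \right)} = \left(-3\right) \left(- \frac{1}{5}\right) + l = \frac{3}{5} + l$)
$K{\left(y \right)} = -4 + y$ ($K{\left(y \right)} = y - 4 = -4 + y$)
$m = -31$ ($m = -9 + \left(11 - 33\right) = -9 - 22 = -31$)
$A{\left(E \right)} = \frac{3}{5} + 2 E$ ($A{\left(E \right)} = E + \left(\frac{3}{5} + E\right) = \frac{3}{5} + 2 E$)
$m A{\left(G{\left(10,K{\left(-2 \right)} \right)} \right)} = - 31 \left(\frac{3}{5} + 2 \left(-4\right)\right) = - 31 \left(\frac{3}{5} - 8\right) = \left(-31\right) \left(- \frac{37}{5}\right) = \frac{1147}{5}$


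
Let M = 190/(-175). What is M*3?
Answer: -114/35 ≈ -3.2571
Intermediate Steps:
M = -38/35 (M = 190*(-1/175) = -38/35 ≈ -1.0857)
M*3 = -38/35*3 = -114/35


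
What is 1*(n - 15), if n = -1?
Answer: -16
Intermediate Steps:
1*(n - 15) = 1*(-1 - 15) = 1*(-16) = -16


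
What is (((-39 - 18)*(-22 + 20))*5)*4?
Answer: 2280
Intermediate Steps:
(((-39 - 18)*(-22 + 20))*5)*4 = (-57*(-2)*5)*4 = (114*5)*4 = 570*4 = 2280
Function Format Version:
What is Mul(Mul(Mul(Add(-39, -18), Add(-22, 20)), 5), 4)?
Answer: 2280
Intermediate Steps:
Mul(Mul(Mul(Add(-39, -18), Add(-22, 20)), 5), 4) = Mul(Mul(Mul(-57, -2), 5), 4) = Mul(Mul(114, 5), 4) = Mul(570, 4) = 2280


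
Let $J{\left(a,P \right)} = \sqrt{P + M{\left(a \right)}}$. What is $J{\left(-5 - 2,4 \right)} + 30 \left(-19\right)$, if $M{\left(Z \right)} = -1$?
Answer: $-570 + \sqrt{3} \approx -568.27$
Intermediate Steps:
$J{\left(a,P \right)} = \sqrt{-1 + P}$ ($J{\left(a,P \right)} = \sqrt{P - 1} = \sqrt{-1 + P}$)
$J{\left(-5 - 2,4 \right)} + 30 \left(-19\right) = \sqrt{-1 + 4} + 30 \left(-19\right) = \sqrt{3} - 570 = -570 + \sqrt{3}$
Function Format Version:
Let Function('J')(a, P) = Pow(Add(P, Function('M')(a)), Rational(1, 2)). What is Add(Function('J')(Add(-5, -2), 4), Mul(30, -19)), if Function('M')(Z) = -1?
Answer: Add(-570, Pow(3, Rational(1, 2))) ≈ -568.27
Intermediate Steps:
Function('J')(a, P) = Pow(Add(-1, P), Rational(1, 2)) (Function('J')(a, P) = Pow(Add(P, -1), Rational(1, 2)) = Pow(Add(-1, P), Rational(1, 2)))
Add(Function('J')(Add(-5, -2), 4), Mul(30, -19)) = Add(Pow(Add(-1, 4), Rational(1, 2)), Mul(30, -19)) = Add(Pow(3, Rational(1, 2)), -570) = Add(-570, Pow(3, Rational(1, 2)))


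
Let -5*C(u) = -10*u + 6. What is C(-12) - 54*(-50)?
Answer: 13374/5 ≈ 2674.8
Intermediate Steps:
C(u) = -6/5 + 2*u (C(u) = -(-10*u + 6)/5 = -(6 - 10*u)/5 = -6/5 + 2*u)
C(-12) - 54*(-50) = (-6/5 + 2*(-12)) - 54*(-50) = (-6/5 - 24) + 2700 = -126/5 + 2700 = 13374/5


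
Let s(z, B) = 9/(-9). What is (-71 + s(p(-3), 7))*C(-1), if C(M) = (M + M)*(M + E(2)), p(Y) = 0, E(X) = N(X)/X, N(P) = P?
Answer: 0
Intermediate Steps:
E(X) = 1 (E(X) = X/X = 1)
s(z, B) = -1 (s(z, B) = 9*(-1/9) = -1)
C(M) = 2*M*(1 + M) (C(M) = (M + M)*(M + 1) = (2*M)*(1 + M) = 2*M*(1 + M))
(-71 + s(p(-3), 7))*C(-1) = (-71 - 1)*(2*(-1)*(1 - 1)) = -144*(-1)*0 = -72*0 = 0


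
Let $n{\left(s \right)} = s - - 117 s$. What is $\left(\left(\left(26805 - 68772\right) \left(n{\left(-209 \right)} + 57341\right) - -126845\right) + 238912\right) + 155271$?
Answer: $-1370918565$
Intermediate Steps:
$n{\left(s \right)} = 118 s$ ($n{\left(s \right)} = s + 117 s = 118 s$)
$\left(\left(\left(26805 - 68772\right) \left(n{\left(-209 \right)} + 57341\right) - -126845\right) + 238912\right) + 155271 = \left(\left(\left(26805 - 68772\right) \left(118 \left(-209\right) + 57341\right) - -126845\right) + 238912\right) + 155271 = \left(\left(- 41967 \left(-24662 + 57341\right) + 126845\right) + 238912\right) + 155271 = \left(\left(\left(-41967\right) 32679 + 126845\right) + 238912\right) + 155271 = \left(\left(-1371439593 + 126845\right) + 238912\right) + 155271 = \left(-1371312748 + 238912\right) + 155271 = -1371073836 + 155271 = -1370918565$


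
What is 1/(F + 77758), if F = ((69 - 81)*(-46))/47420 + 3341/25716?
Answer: 304863180/23705594306803 ≈ 1.2860e-5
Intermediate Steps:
F = 43156363/304863180 (F = -12*(-46)*(1/47420) + 3341*(1/25716) = 552*(1/47420) + 3341/25716 = 138/11855 + 3341/25716 = 43156363/304863180 ≈ 0.14156)
1/(F + 77758) = 1/(43156363/304863180 + 77758) = 1/(23705594306803/304863180) = 304863180/23705594306803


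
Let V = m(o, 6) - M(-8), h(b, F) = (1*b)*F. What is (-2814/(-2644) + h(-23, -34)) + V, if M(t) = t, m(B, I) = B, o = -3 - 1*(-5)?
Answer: 1048431/1322 ≈ 793.06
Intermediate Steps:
o = 2 (o = -3 + 5 = 2)
h(b, F) = F*b (h(b, F) = b*F = F*b)
V = 10 (V = 2 - 1*(-8) = 2 + 8 = 10)
(-2814/(-2644) + h(-23, -34)) + V = (-2814/(-2644) - 34*(-23)) + 10 = (-2814*(-1/2644) + 782) + 10 = (1407/1322 + 782) + 10 = 1035211/1322 + 10 = 1048431/1322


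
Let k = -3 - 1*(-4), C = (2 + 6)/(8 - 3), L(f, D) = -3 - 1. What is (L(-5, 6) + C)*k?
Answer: -12/5 ≈ -2.4000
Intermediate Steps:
L(f, D) = -4
C = 8/5 ≈ 1.6000
k = 1 (k = -3 + 4 = 1)
(L(-5, 6) + C)*k = (-4 + 8/5)*1 = -12/5*1 = -12/5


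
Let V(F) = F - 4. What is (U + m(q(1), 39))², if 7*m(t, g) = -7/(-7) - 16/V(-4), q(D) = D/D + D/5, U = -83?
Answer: 334084/49 ≈ 6818.0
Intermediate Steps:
V(F) = -4 + F
q(D) = 1 + D/5 (q(D) = 1 + D*(⅕) = 1 + D/5)
m(t, g) = 3/7 (m(t, g) = (-7/(-7) - 16/(-4 - 4))/7 = (-7*(-⅐) - 16/(-8))/7 = (1 - 16*(-⅛))/7 = (1 + 2)/7 = (⅐)*3 = 3/7)
(U + m(q(1), 39))² = (-83 + 3/7)² = (-578/7)² = 334084/49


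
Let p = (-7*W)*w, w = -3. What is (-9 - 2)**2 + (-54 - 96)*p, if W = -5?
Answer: 15871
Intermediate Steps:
p = -105 (p = -7*(-5)*(-3) = 35*(-3) = -105)
(-9 - 2)**2 + (-54 - 96)*p = (-9 - 2)**2 + (-54 - 96)*(-105) = (-11)**2 - 150*(-105) = 121 + 15750 = 15871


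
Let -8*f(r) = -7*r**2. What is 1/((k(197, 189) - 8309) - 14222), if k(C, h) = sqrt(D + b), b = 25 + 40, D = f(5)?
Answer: -180248/4061166993 - 2*sqrt(1390)/4061166993 ≈ -4.4402e-5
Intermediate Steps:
f(r) = 7*r**2/8 (f(r) = -(-7)*r**2/8 = 7*r**2/8)
D = 175/8 (D = (7/8)*5**2 = (7/8)*25 = 175/8 ≈ 21.875)
b = 65
k(C, h) = sqrt(1390)/4 (k(C, h) = sqrt(175/8 + 65) = sqrt(695/8) = sqrt(1390)/4)
1/((k(197, 189) - 8309) - 14222) = 1/((sqrt(1390)/4 - 8309) - 14222) = 1/((-8309 + sqrt(1390)/4) - 14222) = 1/(-22531 + sqrt(1390)/4)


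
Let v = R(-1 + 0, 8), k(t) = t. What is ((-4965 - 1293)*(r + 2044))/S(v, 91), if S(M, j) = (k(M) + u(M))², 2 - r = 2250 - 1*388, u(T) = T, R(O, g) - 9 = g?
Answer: -287868/289 ≈ -996.08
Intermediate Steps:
R(O, g) = 9 + g
r = -1860 (r = 2 - (2250 - 1*388) = 2 - (2250 - 388) = 2 - 1*1862 = 2 - 1862 = -1860)
v = 17 (v = 9 + 8 = 17)
S(M, j) = 4*M² (S(M, j) = (M + M)² = (2*M)² = 4*M²)
((-4965 - 1293)*(r + 2044))/S(v, 91) = ((-4965 - 1293)*(-1860 + 2044))/((4*17²)) = (-6258*184)/((4*289)) = -1151472/1156 = -1151472*1/1156 = -287868/289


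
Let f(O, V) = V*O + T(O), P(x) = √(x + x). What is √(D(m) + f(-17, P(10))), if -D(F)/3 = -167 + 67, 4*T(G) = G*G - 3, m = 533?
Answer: √(1486 - 136*√5)/2 ≈ 17.189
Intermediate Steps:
T(G) = -¾ + G²/4 (T(G) = (G*G - 3)/4 = (G² - 3)/4 = (-3 + G²)/4 = -¾ + G²/4)
P(x) = √2*√x (P(x) = √(2*x) = √2*√x)
f(O, V) = -¾ + O²/4 + O*V (f(O, V) = V*O + (-¾ + O²/4) = O*V + (-¾ + O²/4) = -¾ + O²/4 + O*V)
D(F) = 300 (D(F) = -3*(-167 + 67) = -3*(-100) = 300)
√(D(m) + f(-17, P(10))) = √(300 + (-¾ + (¼)*(-17)² - 17*√2*√10)) = √(300 + (-¾ + (¼)*289 - 34*√5)) = √(300 + (-¾ + 289/4 - 34*√5)) = √(300 + (143/2 - 34*√5)) = √(743/2 - 34*√5)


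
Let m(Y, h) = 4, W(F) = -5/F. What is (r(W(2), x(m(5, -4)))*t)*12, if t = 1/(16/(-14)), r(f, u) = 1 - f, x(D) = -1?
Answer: -147/4 ≈ -36.750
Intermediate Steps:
t = -7/8 (t = 1/(16*(-1/14)) = 1/(-8/7) = -7/8 ≈ -0.87500)
(r(W(2), x(m(5, -4)))*t)*12 = ((1 - (-5)/2)*(-7/8))*12 = ((1 - 1*(-5/2))*(-7/8))*12 = ((1 + 5/2)*(-7/8))*12 = ((7/2)*(-7/8))*12 = -49/16*12 = -147/4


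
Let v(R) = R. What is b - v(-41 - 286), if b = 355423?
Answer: 355750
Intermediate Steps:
b - v(-41 - 286) = 355423 - (-41 - 286) = 355423 - 1*(-327) = 355423 + 327 = 355750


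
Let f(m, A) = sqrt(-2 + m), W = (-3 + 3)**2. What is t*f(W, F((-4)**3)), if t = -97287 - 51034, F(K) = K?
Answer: -148321*I*sqrt(2) ≈ -2.0976e+5*I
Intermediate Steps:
t = -148321
W = 0 (W = 0**2 = 0)
t*f(W, F((-4)**3)) = -148321*sqrt(-2 + 0) = -148321*I*sqrt(2)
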